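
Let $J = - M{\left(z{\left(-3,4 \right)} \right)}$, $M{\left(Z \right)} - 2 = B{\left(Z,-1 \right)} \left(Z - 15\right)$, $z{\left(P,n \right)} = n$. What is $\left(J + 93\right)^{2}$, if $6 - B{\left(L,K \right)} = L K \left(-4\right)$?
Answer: $361$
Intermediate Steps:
$B{\left(L,K \right)} = 6 + 4 K L$ ($B{\left(L,K \right)} = 6 - L K \left(-4\right) = 6 - K L \left(-4\right) = 6 - - 4 K L = 6 + 4 K L$)
$M{\left(Z \right)} = 2 + \left(-15 + Z\right) \left(6 - 4 Z\right)$ ($M{\left(Z \right)} = 2 + \left(6 + 4 \left(-1\right) Z\right) \left(Z - 15\right) = 2 + \left(6 - 4 Z\right) \left(-15 + Z\right) = 2 + \left(-15 + Z\right) \left(6 - 4 Z\right)$)
$J = -112$ ($J = - (-88 - 4 \cdot 4^{2} + 66 \cdot 4) = - (-88 - 64 + 264) = \left(-1\right) 112 = -112$)
$\left(J + 93\right)^{2} = \left(-112 + 93\right)^{2} = \left(-19\right)^{2} = 361$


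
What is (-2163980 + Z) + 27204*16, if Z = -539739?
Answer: -2268455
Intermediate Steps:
(-2163980 + Z) + 27204*16 = (-2163980 - 539739) + 27204*16 = -2703719 + 435264 = -2268455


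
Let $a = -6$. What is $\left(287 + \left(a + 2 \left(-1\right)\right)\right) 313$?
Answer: $87327$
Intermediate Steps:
$\left(287 + \left(a + 2 \left(-1\right)\right)\right) 313 = \left(287 + \left(-6 + 2 \left(-1\right)\right)\right) 313 = \left(287 - 8\right) 313 = 279 \cdot 313 = 87327$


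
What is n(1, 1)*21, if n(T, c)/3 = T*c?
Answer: 63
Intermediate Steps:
n(T, c) = 3*T*c (n(T, c) = 3*(T*c) = 3*T*c)
n(1, 1)*21 = (3*1*1)*21 = 3*21 = 63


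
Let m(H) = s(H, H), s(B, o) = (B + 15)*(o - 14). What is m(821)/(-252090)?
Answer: -112442/42015 ≈ -2.6762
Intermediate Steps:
s(B, o) = (-14 + o)*(15 + B) (s(B, o) = (15 + B)*(-14 + o) = (-14 + o)*(15 + B))
m(H) = -210 + H + H² (m(H) = -210 - 14*H + 15*H + H*H = -210 - 14*H + 15*H + H² = -210 + H + H²)
m(821)/(-252090) = (-210 + 821 + 821²)/(-252090) = (-210 + 821 + 674041)*(-1/252090) = 674652*(-1/252090) = -112442/42015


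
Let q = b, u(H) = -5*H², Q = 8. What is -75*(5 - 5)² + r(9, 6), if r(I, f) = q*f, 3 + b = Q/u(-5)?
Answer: -2298/125 ≈ -18.384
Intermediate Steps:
b = -383/125 (b = -3 + 8/((-5*(-5)²)) = -3 + 8/((-5*25)) = -3 + 8/(-125) = -3 + 8*(-1/125) = -3 - 8/125 = -383/125 ≈ -3.0640)
q = -383/125 ≈ -3.0640
r(I, f) = -383*f/125
-75*(5 - 5)² + r(9, 6) = -75*(5 - 5)² - 383/125*6 = -75*0² - 2298/125 = -75*0 - 2298/125 = 0 - 2298/125 = -2298/125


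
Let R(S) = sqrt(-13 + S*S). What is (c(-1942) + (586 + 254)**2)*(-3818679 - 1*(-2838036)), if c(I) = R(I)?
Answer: -691941700800 - 2941929*sqrt(419039) ≈ -6.9385e+11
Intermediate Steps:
R(S) = sqrt(-13 + S**2)
c(I) = sqrt(-13 + I**2)
(c(-1942) + (586 + 254)**2)*(-3818679 - 1*(-2838036)) = (sqrt(-13 + (-1942)**2) + (586 + 254)**2)*(-3818679 - 1*(-2838036)) = (sqrt(-13 + 3771364) + 840**2)*(-3818679 + 2838036) = (sqrt(3771351) + 705600)*(-980643) = (3*sqrt(419039) + 705600)*(-980643) = (705600 + 3*sqrt(419039))*(-980643) = -691941700800 - 2941929*sqrt(419039)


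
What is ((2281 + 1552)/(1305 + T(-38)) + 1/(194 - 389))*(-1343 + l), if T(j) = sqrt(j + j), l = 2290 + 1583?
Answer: 492691984444/66420939 - 19394980*I*sqrt(19)/1703101 ≈ 7417.7 - 49.639*I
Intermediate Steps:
l = 3873
T(j) = sqrt(2)*sqrt(j) (T(j) = sqrt(2*j) = sqrt(2)*sqrt(j))
((2281 + 1552)/(1305 + T(-38)) + 1/(194 - 389))*(-1343 + l) = ((2281 + 1552)/(1305 + sqrt(2)*sqrt(-38)) + 1/(194 - 389))*(-1343 + 3873) = (3833/(1305 + sqrt(2)*(I*sqrt(38))) + 1/(-195))*2530 = (3833/(1305 + 2*I*sqrt(19)) - 1/195)*2530 = (-1/195 + 3833/(1305 + 2*I*sqrt(19)))*2530 = -506/39 + 9697490/(1305 + 2*I*sqrt(19))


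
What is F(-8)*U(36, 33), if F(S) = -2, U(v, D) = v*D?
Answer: -2376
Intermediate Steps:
U(v, D) = D*v
F(-8)*U(36, 33) = -66*36 = -2*1188 = -2376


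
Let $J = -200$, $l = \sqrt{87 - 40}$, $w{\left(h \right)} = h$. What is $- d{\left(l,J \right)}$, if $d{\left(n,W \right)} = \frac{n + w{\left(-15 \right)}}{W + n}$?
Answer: $- \frac{2953}{39953} + \frac{185 \sqrt{47}}{39953} \approx -0.042167$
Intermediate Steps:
$l = \sqrt{47} \approx 6.8557$
$d{\left(n,W \right)} = \frac{-15 + n}{W + n}$ ($d{\left(n,W \right)} = \frac{n - 15}{W + n} = \frac{-15 + n}{W + n}$)
$- d{\left(l,J \right)} = - \frac{-15 + \sqrt{47}}{-200 + \sqrt{47}}$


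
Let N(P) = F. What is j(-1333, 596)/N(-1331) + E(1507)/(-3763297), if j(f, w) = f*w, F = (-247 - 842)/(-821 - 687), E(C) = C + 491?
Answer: -4508647115997790/4098230433 ≈ -1.1001e+6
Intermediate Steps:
E(C) = 491 + C
F = 1089/1508 (F = -1089/(-1508) = -1089*(-1/1508) = 1089/1508 ≈ 0.72215)
N(P) = 1089/1508
j(-1333, 596)/N(-1331) + E(1507)/(-3763297) = (-1333*596)/(1089/1508) + (491 + 1507)/(-3763297) = -794468*1508/1089 + 1998*(-1/3763297) = -1198057744/1089 - 1998/3763297 = -4508647115997790/4098230433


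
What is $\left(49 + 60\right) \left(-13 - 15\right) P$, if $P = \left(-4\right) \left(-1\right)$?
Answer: $-12208$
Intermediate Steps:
$P = 4$
$\left(49 + 60\right) \left(-13 - 15\right) P = \left(49 + 60\right) \left(-13 - 15\right) 4 = 109 \left(-28\right) 4 = \left(-3052\right) 4 = -12208$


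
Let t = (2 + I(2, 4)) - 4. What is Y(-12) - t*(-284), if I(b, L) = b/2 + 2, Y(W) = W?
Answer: 272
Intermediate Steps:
I(b, L) = 2 + b/2 (I(b, L) = b*(½) + 2 = b/2 + 2 = 2 + b/2)
t = 1 (t = (2 + (2 + (½)*2)) - 4 = (2 + (2 + 1)) - 4 = (2 + 3) - 4 = 5 - 4 = 1)
Y(-12) - t*(-284) = -12 - (-284) = -12 - 1*(-284) = -12 + 284 = 272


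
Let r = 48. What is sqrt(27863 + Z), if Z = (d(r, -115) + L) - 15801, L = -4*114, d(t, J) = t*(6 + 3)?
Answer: sqrt(12038) ≈ 109.72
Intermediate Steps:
d(t, J) = 9*t (d(t, J) = t*9 = 9*t)
L = -456
Z = -15825 (Z = (9*48 - 456) - 15801 = (432 - 456) - 15801 = -24 - 15801 = -15825)
sqrt(27863 + Z) = sqrt(27863 - 15825) = sqrt(12038)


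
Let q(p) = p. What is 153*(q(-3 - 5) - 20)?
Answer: -4284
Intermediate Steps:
153*(q(-3 - 5) - 20) = 153*((-3 - 5) - 20) = 153*(-8 - 20) = 153*(-28) = -4284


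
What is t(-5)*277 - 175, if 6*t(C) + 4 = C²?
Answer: 1589/2 ≈ 794.50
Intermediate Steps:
t(C) = -⅔ + C²/6
t(-5)*277 - 175 = (-⅔ + (⅙)*(-5)²)*277 - 175 = (-⅔ + (⅙)*25)*277 - 175 = (-⅔ + 25/6)*277 - 175 = (7/2)*277 - 175 = 1939/2 - 175 = 1589/2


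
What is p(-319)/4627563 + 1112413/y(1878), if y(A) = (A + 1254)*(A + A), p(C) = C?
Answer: 1714669529957/18145896199632 ≈ 0.094494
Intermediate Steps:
y(A) = 2*A*(1254 + A) (y(A) = (1254 + A)*(2*A) = 2*A*(1254 + A))
p(-319)/4627563 + 1112413/y(1878) = -319/4627563 + 1112413/((2*1878*(1254 + 1878))) = -319*1/4627563 + 1112413/((2*1878*3132)) = -319/4627563 + 1112413/11763792 = 1714669529957/18145896199632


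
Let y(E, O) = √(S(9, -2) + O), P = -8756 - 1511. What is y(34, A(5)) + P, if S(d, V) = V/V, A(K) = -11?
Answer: -10267 + I*√10 ≈ -10267.0 + 3.1623*I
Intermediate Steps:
P = -10267
S(d, V) = 1
y(E, O) = √(1 + O)
y(34, A(5)) + P = √(1 - 11) - 10267 = √(-10) - 10267 = I*√10 - 10267 = -10267 + I*√10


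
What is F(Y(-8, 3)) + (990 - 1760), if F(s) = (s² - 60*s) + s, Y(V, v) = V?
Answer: -234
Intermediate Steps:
F(s) = s² - 59*s
F(Y(-8, 3)) + (990 - 1760) = -8*(-59 - 8) + (990 - 1760) = -8*(-67) - 770 = 536 - 770 = -234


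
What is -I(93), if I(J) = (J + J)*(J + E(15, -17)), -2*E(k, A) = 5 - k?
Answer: -18228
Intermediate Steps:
E(k, A) = -5/2 + k/2 (E(k, A) = -(5 - k)/2 = -5/2 + k/2)
I(J) = 2*J*(5 + J) (I(J) = (J + J)*(J + (-5/2 + (½)*15)) = (2*J)*(J + (-5/2 + 15/2)) = (2*J)*(J + 5) = (2*J)*(5 + J) = 2*J*(5 + J))
-I(93) = -2*93*(5 + 93) = -2*93*98 = -1*18228 = -18228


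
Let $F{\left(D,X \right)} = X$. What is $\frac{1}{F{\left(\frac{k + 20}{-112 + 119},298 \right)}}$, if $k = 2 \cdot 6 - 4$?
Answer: $\frac{1}{298} \approx 0.0033557$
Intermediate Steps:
$k = 8$ ($k = 12 - 4 = 8$)
$\frac{1}{F{\left(\frac{k + 20}{-112 + 119},298 \right)}} = \frac{1}{298}$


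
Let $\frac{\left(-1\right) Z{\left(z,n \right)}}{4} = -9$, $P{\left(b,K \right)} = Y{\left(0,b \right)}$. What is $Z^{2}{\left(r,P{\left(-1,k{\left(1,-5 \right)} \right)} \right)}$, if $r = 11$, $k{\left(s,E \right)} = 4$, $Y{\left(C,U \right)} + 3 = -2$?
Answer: $1296$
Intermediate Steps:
$Y{\left(C,U \right)} = -5$ ($Y{\left(C,U \right)} = -3 - 2 = -5$)
$P{\left(b,K \right)} = -5$
$Z{\left(z,n \right)} = 36$ ($Z{\left(z,n \right)} = \left(-4\right) \left(-9\right) = 36$)
$Z^{2}{\left(r,P{\left(-1,k{\left(1,-5 \right)} \right)} \right)} = 36^{2} = 1296$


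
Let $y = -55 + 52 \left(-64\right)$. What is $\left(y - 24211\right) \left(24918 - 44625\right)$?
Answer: $543794958$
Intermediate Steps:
$y = -3383$ ($y = -55 - 3328 = -3383$)
$\left(y - 24211\right) \left(24918 - 44625\right) = \left(-3383 - 24211\right) \left(24918 - 44625\right) = \left(-27594\right) \left(-19707\right) = 543794958$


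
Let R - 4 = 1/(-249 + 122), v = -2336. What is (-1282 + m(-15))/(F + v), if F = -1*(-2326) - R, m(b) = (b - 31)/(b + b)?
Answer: 2439289/26655 ≈ 91.513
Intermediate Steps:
R = 507/127 (R = 4 + 1/(-249 + 122) = 4 + 1/(-127) = 4 - 1/127 = 507/127 ≈ 3.9921)
m(b) = (-31 + b)/(2*b) (m(b) = (-31 + b)/((2*b)) = (-31 + b)*(1/(2*b)) = (-31 + b)/(2*b))
F = 294895/127 (F = -1*(-2326) - 1*507/127 = 2326 - 507/127 = 294895/127 ≈ 2322.0)
(-1282 + m(-15))/(F + v) = (-1282 + (½)*(-31 - 15)/(-15))/(294895/127 - 2336) = (-1282 + (½)*(-1/15)*(-46))/(-1777/127) = (-1282 + 23/15)*(-127/1777) = -19207/15*(-127/1777) = 2439289/26655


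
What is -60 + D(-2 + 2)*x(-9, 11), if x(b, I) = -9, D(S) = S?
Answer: -60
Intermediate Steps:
-60 + D(-2 + 2)*x(-9, 11) = -60 + (-2 + 2)*(-9) = -60 + 0*(-9) = -60 + 0 = -60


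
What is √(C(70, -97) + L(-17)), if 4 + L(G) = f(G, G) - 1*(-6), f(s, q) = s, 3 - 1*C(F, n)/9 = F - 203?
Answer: √1209 ≈ 34.771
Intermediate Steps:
C(F, n) = 1854 - 9*F (C(F, n) = 27 - 9*(F - 203) = 27 - 9*(-203 + F) = 27 + (1827 - 9*F) = 1854 - 9*F)
L(G) = 2 + G (L(G) = -4 + (G - 1*(-6)) = -4 + (G + 6) = -4 + (6 + G) = 2 + G)
√(C(70, -97) + L(-17)) = √((1854 - 9*70) + (2 - 17)) = √((1854 - 630) - 15) = √(1224 - 15) = √1209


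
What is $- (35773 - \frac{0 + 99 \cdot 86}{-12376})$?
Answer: $- \frac{221367581}{6188} \approx -35774.0$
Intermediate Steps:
$- (35773 - \frac{0 + 99 \cdot 86}{-12376}) = - (35773 - \left(0 + 8514\right) \left(- \frac{1}{12376}\right)) = - (35773 - 8514 \left(- \frac{1}{12376}\right)) = - (35773 - - \frac{4257}{6188}) = - (35773 + \frac{4257}{6188}) = \left(-1\right) \frac{221367581}{6188} = - \frac{221367581}{6188}$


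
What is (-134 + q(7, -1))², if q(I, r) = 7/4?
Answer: 279841/16 ≈ 17490.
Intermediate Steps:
q(I, r) = 7/4 (q(I, r) = 7*(¼) = 7/4)
(-134 + q(7, -1))² = (-134 + 7/4)² = (-529/4)² = 279841/16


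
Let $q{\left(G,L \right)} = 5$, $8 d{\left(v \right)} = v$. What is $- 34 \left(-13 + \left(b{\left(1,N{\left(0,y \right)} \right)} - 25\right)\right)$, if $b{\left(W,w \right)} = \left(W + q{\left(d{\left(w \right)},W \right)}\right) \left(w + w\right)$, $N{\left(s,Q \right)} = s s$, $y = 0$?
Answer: $1292$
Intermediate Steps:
$d{\left(v \right)} = \frac{v}{8}$
$N{\left(s,Q \right)} = s^{2}$
$b{\left(W,w \right)} = 2 w \left(5 + W\right)$ ($b{\left(W,w \right)} = \left(W + 5\right) \left(w + w\right) = \left(5 + W\right) 2 w = 2 w \left(5 + W\right)$)
$- 34 \left(-13 + \left(b{\left(1,N{\left(0,y \right)} \right)} - 25\right)\right) = - 34 \left(-13 - \left(25 - 2 \cdot 0^{2} \left(5 + 1\right)\right)\right) = - 34 \left(-13 - \left(25 + 0 \cdot 6\right)\right) = - 34 \left(-13 + \left(0 - 25\right)\right) = - 34 \left(-13 - 25\right) = \left(-34\right) \left(-38\right) = 1292$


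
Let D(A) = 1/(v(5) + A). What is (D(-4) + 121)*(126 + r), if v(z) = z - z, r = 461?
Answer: 283521/4 ≈ 70880.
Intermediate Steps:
v(z) = 0
D(A) = 1/A (D(A) = 1/(0 + A) = 1/A)
(D(-4) + 121)*(126 + r) = (1/(-4) + 121)*(126 + 461) = (-¼ + 121)*587 = (483/4)*587 = 283521/4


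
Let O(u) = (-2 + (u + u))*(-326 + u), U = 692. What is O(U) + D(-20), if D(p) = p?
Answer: 505792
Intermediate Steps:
O(u) = (-326 + u)*(-2 + 2*u) (O(u) = (-2 + 2*u)*(-326 + u) = (-326 + u)*(-2 + 2*u))
O(U) + D(-20) = (652 - 654*692 + 2*692**2) - 20 = (652 - 452568 + 2*478864) - 20 = (652 - 452568 + 957728) - 20 = 505812 - 20 = 505792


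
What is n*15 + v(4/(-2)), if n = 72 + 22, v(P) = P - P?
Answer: 1410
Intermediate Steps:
v(P) = 0
n = 94
n*15 + v(4/(-2)) = 94*15 + 0 = 1410 + 0 = 1410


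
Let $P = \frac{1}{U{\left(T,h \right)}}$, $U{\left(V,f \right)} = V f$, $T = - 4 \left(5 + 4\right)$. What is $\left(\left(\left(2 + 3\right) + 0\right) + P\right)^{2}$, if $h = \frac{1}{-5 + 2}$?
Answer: $\frac{3721}{144} \approx 25.84$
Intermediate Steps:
$h = - \frac{1}{3}$ ($h = \frac{1}{-3} = - \frac{1}{3} \approx -0.33333$)
$T = -36$ ($T = \left(-4\right) 9 = -36$)
$P = \frac{1}{12}$ ($P = \frac{1}{\left(-36\right) \left(- \frac{1}{3}\right)} = \frac{1}{12} \approx 0.083333$)
$\left(\left(\left(2 + 3\right) + 0\right) + P\right)^{2} = \left(\left(\left(2 + 3\right) + 0\right) + \frac{1}{12}\right)^{2} = \left(\left(5 + 0\right) + \frac{1}{12}\right)^{2} = \left(5 + \frac{1}{12}\right)^{2} = \left(\frac{61}{12}\right)^{2} = \frac{3721}{144}$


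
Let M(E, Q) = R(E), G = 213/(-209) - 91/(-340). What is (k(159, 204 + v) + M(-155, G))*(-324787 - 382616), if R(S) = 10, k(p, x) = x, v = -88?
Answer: -89132778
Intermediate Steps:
G = -53401/71060 (G = 213*(-1/209) - 91*(-1/340) = -213/209 + 91/340 = -53401/71060 ≈ -0.75149)
M(E, Q) = 10
(k(159, 204 + v) + M(-155, G))*(-324787 - 382616) = ((204 - 88) + 10)*(-324787 - 382616) = (116 + 10)*(-707403) = 126*(-707403) = -89132778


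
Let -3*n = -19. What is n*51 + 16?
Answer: 339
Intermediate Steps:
n = 19/3 (n = -1/3*(-19) = 19/3 ≈ 6.3333)
n*51 + 16 = (19/3)*51 + 16 = 323 + 16 = 339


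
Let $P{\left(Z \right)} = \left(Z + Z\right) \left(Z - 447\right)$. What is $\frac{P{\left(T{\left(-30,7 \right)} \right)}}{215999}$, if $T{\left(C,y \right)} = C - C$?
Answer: $0$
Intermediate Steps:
$T{\left(C,y \right)} = 0$
$P{\left(Z \right)} = 2 Z \left(-447 + Z\right)$
$\frac{P{\left(T{\left(-30,7 \right)} \right)}}{215999} = \frac{2 \cdot 0 \left(-447 + 0\right)}{215999} = 2 \cdot 0 \left(-447\right) \frac{1}{215999} = 0 \cdot \frac{1}{215999} = 0$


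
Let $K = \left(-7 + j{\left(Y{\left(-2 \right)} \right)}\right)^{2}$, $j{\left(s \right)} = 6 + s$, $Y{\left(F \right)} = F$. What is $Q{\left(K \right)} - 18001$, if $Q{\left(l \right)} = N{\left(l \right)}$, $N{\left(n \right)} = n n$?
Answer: $-17920$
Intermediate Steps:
$N{\left(n \right)} = n^{2}$
$K = 9$ ($K = \left(-7 + \left(6 - 2\right)\right)^{2} = \left(-7 + 4\right)^{2} = \left(-3\right)^{2} = 9$)
$Q{\left(l \right)} = l^{2}$
$Q{\left(K \right)} - 18001 = 9^{2} - 18001 = 81 - 18001 = -17920$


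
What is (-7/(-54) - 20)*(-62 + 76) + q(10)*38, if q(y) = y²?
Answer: 95089/27 ≈ 3521.8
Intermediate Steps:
(-7/(-54) - 20)*(-62 + 76) + q(10)*38 = (-7/(-54) - 20)*(-62 + 76) + 10²*38 = (-7*(-1/54) - 20)*14 + 100*38 = (7/54 - 20)*14 + 3800 = -1073/54*14 + 3800 = -7511/27 + 3800 = 95089/27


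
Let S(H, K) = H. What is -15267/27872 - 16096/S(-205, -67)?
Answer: 445497977/5713760 ≈ 77.969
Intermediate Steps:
-15267/27872 - 16096/S(-205, -67) = -15267/27872 - 16096/(-205) = -15267*1/27872 - 16096*(-1/205) = -15267/27872 + 16096/205 = 445497977/5713760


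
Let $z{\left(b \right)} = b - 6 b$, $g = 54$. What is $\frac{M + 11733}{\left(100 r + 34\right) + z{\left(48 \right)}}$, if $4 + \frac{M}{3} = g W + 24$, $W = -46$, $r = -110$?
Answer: $- \frac{4341}{11206} \approx -0.38738$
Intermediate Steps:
$z{\left(b \right)} = - 5 b$
$M = -7392$ ($M = -12 + 3 \left(54 \left(-46\right) + 24\right) = -12 + 3 \left(-2484 + 24\right) = -12 + 3 \left(-2460\right) = -12 - 7380 = -7392$)
$\frac{M + 11733}{\left(100 r + 34\right) + z{\left(48 \right)}} = \frac{-7392 + 11733}{\left(100 \left(-110\right) + 34\right) - 240} = \frac{4341}{\left(-11000 + 34\right) - 240} = \frac{4341}{-10966 - 240} = \frac{4341}{-11206} = 4341 \left(- \frac{1}{11206}\right) = - \frac{4341}{11206}$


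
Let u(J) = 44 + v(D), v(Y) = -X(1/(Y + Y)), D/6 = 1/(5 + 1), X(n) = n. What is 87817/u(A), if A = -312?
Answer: 175634/87 ≈ 2018.8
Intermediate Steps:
D = 1 (D = 6/(5 + 1) = 6/6 = 6*(1/6) = 1)
v(Y) = -1/(2*Y) (v(Y) = -1/(Y + Y) = -1/(2*Y))
u(J) = 87/2 (u(J) = 44 - 1/2/1 = 44 - 1/2*1 = 44 - 1/2 = 87/2)
87817/u(A) = 87817/(87/2) = 87817*(2/87) = 175634/87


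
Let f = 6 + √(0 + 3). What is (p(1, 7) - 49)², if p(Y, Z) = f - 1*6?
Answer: (49 - √3)² ≈ 2234.3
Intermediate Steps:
f = 6 + √3 ≈ 7.7320
p(Y, Z) = √3 (p(Y, Z) = (6 + √3) - 1*6 = (6 + √3) - 6 = √3)
(p(1, 7) - 49)² = (√3 - 49)² = (-49 + √3)²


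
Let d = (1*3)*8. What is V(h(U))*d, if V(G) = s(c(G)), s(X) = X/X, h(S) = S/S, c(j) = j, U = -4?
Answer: 24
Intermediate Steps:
h(S) = 1
s(X) = 1
V(G) = 1
d = 24 (d = 3*8 = 24)
V(h(U))*d = 1*24 = 24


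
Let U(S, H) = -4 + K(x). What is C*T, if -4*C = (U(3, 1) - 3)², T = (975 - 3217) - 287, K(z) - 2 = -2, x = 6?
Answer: 123921/4 ≈ 30980.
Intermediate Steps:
K(z) = 0 (K(z) = 2 - 2 = 0)
T = -2529 (T = -2242 - 287 = -2529)
U(S, H) = -4 (U(S, H) = -4 + 0 = -4)
C = -49/4 (C = -(-4 - 3)²/4 = -¼*(-7)² = -¼*49 = -49/4 ≈ -12.250)
C*T = -49/4*(-2529) = 123921/4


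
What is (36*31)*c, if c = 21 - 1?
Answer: 22320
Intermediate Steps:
c = 20
(36*31)*c = (36*31)*20 = 1116*20 = 22320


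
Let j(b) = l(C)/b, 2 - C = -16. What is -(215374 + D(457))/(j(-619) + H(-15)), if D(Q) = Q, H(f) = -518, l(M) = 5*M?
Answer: 133599389/320732 ≈ 416.55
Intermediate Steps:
C = 18 (C = 2 - 1*(-16) = 2 + 16 = 18)
j(b) = 90/b (j(b) = (5*18)/b = 90/b)
-(215374 + D(457))/(j(-619) + H(-15)) = -(215374 + 457)/(90/(-619) - 518) = -215831/(90*(-1/619) - 518) = -215831/(-90/619 - 518) = -215831/(-320732/619) = -215831*(-619)/320732 = -1*(-133599389/320732) = 133599389/320732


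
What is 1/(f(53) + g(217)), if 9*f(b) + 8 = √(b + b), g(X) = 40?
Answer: 528/20633 - 3*√106/41266 ≈ 0.024842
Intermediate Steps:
f(b) = -8/9 + √2*√b/9 (f(b) = -8/9 + √(b + b)/9 = -8/9 + √(2*b)/9 = -8/9 + (√2*√b)/9 = -8/9 + √2*√b/9)
1/(f(53) + g(217)) = 1/((-8/9 + √2*√53/9) + 40) = 1/((-8/9 + √106/9) + 40) = 1/(352/9 + √106/9)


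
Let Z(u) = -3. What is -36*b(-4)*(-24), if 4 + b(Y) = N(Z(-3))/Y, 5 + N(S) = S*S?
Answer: -4320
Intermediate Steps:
N(S) = -5 + S² (N(S) = -5 + S*S = -5 + S²)
b(Y) = -4 + 4/Y (b(Y) = -4 + (-5 + (-3)²)/Y = -4 + (-5 + 9)/Y = -4 + 4/Y)
-36*b(-4)*(-24) = -36*(-4 + 4/(-4))*(-24) = -36*(-4 + 4*(-¼))*(-24) = -36*(-4 - 1)*(-24) = -36*(-5)*(-24) = 180*(-24) = -4320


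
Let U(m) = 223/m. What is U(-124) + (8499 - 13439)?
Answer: -612783/124 ≈ -4941.8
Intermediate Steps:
U(-124) + (8499 - 13439) = 223/(-124) + (8499 - 13439) = 223*(-1/124) - 4940 = -223/124 - 4940 = -612783/124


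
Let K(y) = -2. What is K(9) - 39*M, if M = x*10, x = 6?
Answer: -2342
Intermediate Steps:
M = 60 (M = 6*10 = 60)
K(9) - 39*M = -2 - 39*60 = -2 - 2340 = -2342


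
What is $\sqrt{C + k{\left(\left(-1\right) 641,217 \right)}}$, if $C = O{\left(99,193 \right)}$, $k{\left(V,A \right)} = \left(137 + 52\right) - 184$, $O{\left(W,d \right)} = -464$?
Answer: $3 i \sqrt{51} \approx 21.424 i$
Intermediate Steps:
$k{\left(V,A \right)} = 5$ ($k{\left(V,A \right)} = 189 - 184 = 5$)
$C = -464$
$\sqrt{C + k{\left(\left(-1\right) 641,217 \right)}} = \sqrt{-464 + 5} = \sqrt{-459} = 3 i \sqrt{51}$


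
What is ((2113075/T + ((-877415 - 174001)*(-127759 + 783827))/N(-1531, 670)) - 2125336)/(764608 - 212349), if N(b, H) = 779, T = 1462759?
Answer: -1011433527924733863/629293199790599 ≈ -1607.3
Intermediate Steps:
((2113075/T + ((-877415 - 174001)*(-127759 + 783827))/N(-1531, 670)) - 2125336)/(764608 - 212349) = ((2113075/1462759 + ((-877415 - 174001)*(-127759 + 783827))/779) - 2125336)/(764608 - 212349) = ((2113075*(1/1462759) - 1051416*656068*(1/779)) - 2125336)/552259 = ((2113075/1462759 - 689800392288*1/779) - 2125336)*(1/552259) = ((2113075/1462759 - 689800392288/779) - 2125336)*(1/552259) = (-1009011730376717167/1139489261 - 2125336)*(1/552259) = -1011433527924733863/1139489261*1/552259 = -1011433527924733863/629293199790599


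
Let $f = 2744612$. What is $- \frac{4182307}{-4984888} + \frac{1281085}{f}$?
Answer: $\frac{343555292757}{263107373528} \approx 1.3058$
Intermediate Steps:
$- \frac{4182307}{-4984888} + \frac{1281085}{f} = - \frac{4182307}{-4984888} + \frac{1281085}{2744612} = \left(-4182307\right) \left(- \frac{1}{4984888}\right) + 1281085 \cdot \frac{1}{2744612} = \frac{4182307}{4984888} + \frac{98545}{211124} = \frac{343555292757}{263107373528}$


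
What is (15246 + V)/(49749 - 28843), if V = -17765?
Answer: -2519/20906 ≈ -0.12049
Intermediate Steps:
(15246 + V)/(49749 - 28843) = (15246 - 17765)/(49749 - 28843) = -2519/20906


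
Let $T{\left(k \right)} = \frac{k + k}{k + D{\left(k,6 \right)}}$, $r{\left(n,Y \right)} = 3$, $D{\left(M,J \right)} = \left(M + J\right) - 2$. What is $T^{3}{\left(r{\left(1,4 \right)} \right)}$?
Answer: $\frac{27}{125} \approx 0.216$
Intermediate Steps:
$D{\left(M,J \right)} = -2 + J + M$ ($D{\left(M,J \right)} = \left(J + M\right) - 2 = -2 + J + M$)
$T{\left(k \right)} = \frac{2 k}{4 + 2 k}$ ($T{\left(k \right)} = \frac{k + k}{k + \left(-2 + 6 + k\right)} = \frac{2 k}{k + \left(4 + k\right)} = \frac{2 k}{4 + 2 k}$)
$T^{3}{\left(r{\left(1,4 \right)} \right)} = \left(\frac{3}{2 + 3}\right)^{3} = \left(\frac{3}{5}\right)^{3} = \frac{27}{125}$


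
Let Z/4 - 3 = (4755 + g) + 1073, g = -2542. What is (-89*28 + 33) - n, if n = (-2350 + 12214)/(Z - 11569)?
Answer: -1304099/529 ≈ -2465.2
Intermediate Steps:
Z = 13156 (Z = 12 + 4*((4755 - 2542) + 1073) = 12 + 4*(2213 + 1073) = 12 + 4*3286 = 12 + 13144 = 13156)
n = 3288/529 (n = (-2350 + 12214)/(13156 - 11569) = 9864/1587 = 9864*(1/1587) = 3288/529 ≈ 6.2155)
(-89*28 + 33) - n = (-89*28 + 33) - 1*3288/529 = (-2492 + 33) - 3288/529 = -2459 - 3288/529 = -1304099/529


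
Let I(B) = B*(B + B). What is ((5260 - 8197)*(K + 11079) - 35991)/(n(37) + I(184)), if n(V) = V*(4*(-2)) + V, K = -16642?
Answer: 16302540/67453 ≈ 241.69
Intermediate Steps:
I(B) = 2*B² (I(B) = B*(2*B) = 2*B²)
n(V) = -7*V (n(V) = V*(-8) + V = -8*V + V = -7*V)
((5260 - 8197)*(K + 11079) - 35991)/(n(37) + I(184)) = ((5260 - 8197)*(-16642 + 11079) - 35991)/(-7*37 + 2*184²) = (-2937*(-5563) - 35991)/(-259 + 2*33856) = (16338531 - 35991)/(-259 + 67712) = 16302540/67453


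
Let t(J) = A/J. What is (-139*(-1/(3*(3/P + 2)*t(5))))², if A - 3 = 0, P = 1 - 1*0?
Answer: 19321/81 ≈ 238.53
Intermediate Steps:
P = 1 (P = 1 + 0 = 1)
A = 3 (A = 3 + 0 = 3)
t(J) = 3/J
(-139*(-1/(3*(3/P + 2)*t(5))))² = (-139*(-5/(9*(3/1 + 2))))² = (-139*(-5/(9*(3*1 + 2))))² = (-139*(-5/(9*(3 + 2))))² = (-139/((-9*5/5)))² = (-139/((-9/5*5)))² = (-139/(-9))² = (-139*(-⅑))² = (139/9)² = 19321/81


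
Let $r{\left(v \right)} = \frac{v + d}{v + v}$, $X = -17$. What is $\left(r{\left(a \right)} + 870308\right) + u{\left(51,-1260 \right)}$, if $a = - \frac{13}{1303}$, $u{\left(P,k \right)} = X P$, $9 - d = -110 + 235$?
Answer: $\frac{22756627}{26} \approx 8.7526 \cdot 10^{5}$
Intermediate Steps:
$d = -116$ ($d = 9 - \left(-110 + 235\right) = 9 - 125 = -116$)
$u{\left(P,k \right)} = - 17 P$
$a = - \frac{13}{1303}$ ($a = \left(-13\right) \frac{1}{1303} = - \frac{13}{1303} \approx -0.009977$)
$r{\left(v \right)} = \frac{-116 + v}{2 v}$ ($r{\left(v \right)} = \frac{v - 116}{v + v} = \frac{-116 + v}{2 v}$)
$\left(r{\left(a \right)} + 870308\right) + u{\left(51,-1260 \right)} = \left(\frac{-116 - \frac{13}{1303}}{2 \left(- \frac{13}{1303}\right)} + 870308\right) - 867 = \left(\frac{1}{2} \left(- \frac{1303}{13}\right) \left(- \frac{151161}{1303}\right) + 870308\right) - 867 = \left(\frac{151161}{26} + 870308\right) - 867 = \frac{22779169}{26} - 867 = \frac{22756627}{26}$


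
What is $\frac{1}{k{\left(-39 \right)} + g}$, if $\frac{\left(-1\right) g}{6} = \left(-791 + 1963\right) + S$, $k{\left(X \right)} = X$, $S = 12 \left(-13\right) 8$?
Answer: $\frac{1}{417} \approx 0.0023981$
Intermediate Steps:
$S = -1248$ ($S = \left(-156\right) 8 = -1248$)
$g = 456$ ($g = - 6 \left(\left(-791 + 1963\right) - 1248\right) = - 6 \left(1172 - 1248\right) = \left(-6\right) \left(-76\right) = 456$)
$\frac{1}{k{\left(-39 \right)} + g} = \frac{1}{-39 + 456} = \frac{1}{417}$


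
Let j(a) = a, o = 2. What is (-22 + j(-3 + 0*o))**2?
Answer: 625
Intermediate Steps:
(-22 + j(-3 + 0*o))**2 = (-22 + (-3 + 0*2))**2 = (-22 + (-3 + 0))**2 = (-22 - 3)**2 = (-25)**2 = 625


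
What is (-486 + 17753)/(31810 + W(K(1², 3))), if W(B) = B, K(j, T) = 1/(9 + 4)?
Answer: 224471/413531 ≈ 0.54282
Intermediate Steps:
K(j, T) = 1/13
(-486 + 17753)/(31810 + W(K(1², 3))) = (-486 + 17753)/(31810 + 1/13) = 17267/(413531/13) = 17267*(13/413531) = 224471/413531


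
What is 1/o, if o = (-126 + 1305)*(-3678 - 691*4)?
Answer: -1/7595118 ≈ -1.3166e-7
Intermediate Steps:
o = -7595118 (o = 1179*(-3678 - 2764) = 1179*(-6442) = -7595118)
1/o = 1/(-7595118) = -1/7595118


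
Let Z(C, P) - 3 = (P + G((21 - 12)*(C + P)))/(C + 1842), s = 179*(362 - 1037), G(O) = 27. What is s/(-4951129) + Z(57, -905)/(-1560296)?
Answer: 357980869725149/14670205644175416 ≈ 0.024402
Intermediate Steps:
s = -120825 (s = 179*(-675) = -120825)
Z(C, P) = 3 + (27 + P)/(1842 + C) (Z(C, P) = 3 + (P + 27)/(C + 1842) = 3 + (27 + P)/(1842 + C))
s/(-4951129) + Z(57, -905)/(-1560296) = -120825/(-4951129) + ((5553 - 905 + 3*57)/(1842 + 57))/(-1560296) = -120825*(-1/4951129) + ((5553 - 905 + 171)/1899)*(-1/1560296) = 120825/4951129 + ((1/1899)*4819)*(-1/1560296) = 120825/4951129 + (4819/1899)*(-1/1560296) = 120825/4951129 - 4819/2963002104 = 357980869725149/14670205644175416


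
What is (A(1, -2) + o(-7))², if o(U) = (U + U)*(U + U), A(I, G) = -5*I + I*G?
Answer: 35721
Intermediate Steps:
A(I, G) = -5*I + G*I
o(U) = 4*U² (o(U) = (2*U)*(2*U) = 4*U²)
(A(1, -2) + o(-7))² = (1*(-5 - 2) + 4*(-7)²)² = (1*(-7) + 4*49)² = (-7 + 196)² = 189² = 35721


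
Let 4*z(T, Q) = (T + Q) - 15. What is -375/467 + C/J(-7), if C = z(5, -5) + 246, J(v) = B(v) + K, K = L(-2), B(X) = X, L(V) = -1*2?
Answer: -155341/5604 ≈ -27.720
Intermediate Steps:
L(V) = -2
K = -2
J(v) = -2 + v (J(v) = v - 2 = -2 + v)
z(T, Q) = -15/4 + Q/4 + T/4 (z(T, Q) = ((T + Q) - 15)/4 = ((Q + T) - 15)/4 = (-15 + Q + T)/4 = -15/4 + Q/4 + T/4)
C = 969/4 (C = (-15/4 + (1/4)*(-5) + (1/4)*5) + 246 = (-15/4 - 5/4 + 5/4) + 246 = -15/4 + 246 = 969/4 ≈ 242.25)
-375/467 + C/J(-7) = -375/467 + 969/(4*(-2 - 7)) = -375*1/467 + (969/4)/(-9) = -375/467 + (969/4)*(-1/9) = -375/467 - 323/12 = -155341/5604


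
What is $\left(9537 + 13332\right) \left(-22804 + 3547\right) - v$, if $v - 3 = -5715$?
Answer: $-440382621$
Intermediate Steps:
$v = -5712$ ($v = 3 - 5715 = -5712$)
$\left(9537 + 13332\right) \left(-22804 + 3547\right) - v = \left(9537 + 13332\right) \left(-22804 + 3547\right) - -5712 = 22869 \left(-19257\right) + 5712 = -440388333 + 5712 = -440382621$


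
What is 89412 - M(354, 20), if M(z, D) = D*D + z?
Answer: 88658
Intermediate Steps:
M(z, D) = z + D² (M(z, D) = D² + z = z + D²)
89412 - M(354, 20) = 89412 - (354 + 20²) = 89412 - (354 + 400) = 89412 - 1*754 = 89412 - 754 = 88658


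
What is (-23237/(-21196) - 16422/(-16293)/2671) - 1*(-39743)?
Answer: 12220253979305769/307473436396 ≈ 39744.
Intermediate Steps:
(-23237/(-21196) - 16422/(-16293)/2671) - 1*(-39743) = (-23237*(-1/21196) - 16422*(-1/16293)*(1/2671)) + 39743 = (23237/21196 + (5474/5431)*(1/2671)) + 39743 = (23237/21196 + 5474/14506201) + 39743 = 337196619541/307473436396 + 39743 = 12220253979305769/307473436396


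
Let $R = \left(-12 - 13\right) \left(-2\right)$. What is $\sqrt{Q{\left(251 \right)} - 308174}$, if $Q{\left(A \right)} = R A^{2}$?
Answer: $6 \sqrt{78941} \approx 1685.8$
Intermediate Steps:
$R = 50$ ($R = \left(-25\right) \left(-2\right) = 50$)
$Q{\left(A \right)} = 50 A^{2}$
$\sqrt{Q{\left(251 \right)} - 308174} = \sqrt{50 \cdot 251^{2} - 308174} = \sqrt{50 \cdot 63001 - 308174} = \sqrt{3150050 - 308174} = \sqrt{2841876} = 6 \sqrt{78941}$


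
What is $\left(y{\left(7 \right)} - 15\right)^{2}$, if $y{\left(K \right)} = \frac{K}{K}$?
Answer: $196$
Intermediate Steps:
$y{\left(K \right)} = 1$
$\left(y{\left(7 \right)} - 15\right)^{2} = \left(1 - 15\right)^{2} = \left(-14\right)^{2} = 196$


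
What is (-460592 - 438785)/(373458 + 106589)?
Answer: -899377/480047 ≈ -1.8735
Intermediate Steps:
(-460592 - 438785)/(373458 + 106589) = -899377/480047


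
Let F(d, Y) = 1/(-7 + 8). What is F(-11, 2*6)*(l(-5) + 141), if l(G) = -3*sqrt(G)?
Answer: 141 - 3*I*sqrt(5) ≈ 141.0 - 6.7082*I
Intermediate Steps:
F(d, Y) = 1 (F(d, Y) = 1/1 = 1)
F(-11, 2*6)*(l(-5) + 141) = 1*(-3*I*sqrt(5) + 141) = 1*(141 - 3*I*sqrt(5)) = 141 - 3*I*sqrt(5)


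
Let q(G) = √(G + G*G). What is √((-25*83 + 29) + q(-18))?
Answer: √(-2046 + 3*√34) ≈ 45.039*I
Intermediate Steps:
q(G) = √(G + G²)
√((-25*83 + 29) + q(-18)) = √((-25*83 + 29) + √(-18*(1 - 18))) = √((-2075 + 29) + √(-18*(-17))) = √(-2046 + √306) = √(-2046 + 3*√34)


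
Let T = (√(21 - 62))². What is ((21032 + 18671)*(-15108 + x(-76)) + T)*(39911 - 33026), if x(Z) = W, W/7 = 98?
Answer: -3942328327695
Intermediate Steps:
W = 686 (W = 7*98 = 686)
x(Z) = 686
T = -41 (T = (√(-41))² = (I*√41)² = -41)
((21032 + 18671)*(-15108 + x(-76)) + T)*(39911 - 33026) = ((21032 + 18671)*(-15108 + 686) - 41)*(39911 - 33026) = (39703*(-14422) - 41)*6885 = (-572596666 - 41)*6885 = -572596707*6885 = -3942328327695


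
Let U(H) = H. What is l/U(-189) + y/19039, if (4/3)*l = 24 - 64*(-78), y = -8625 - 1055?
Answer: -8161582/399819 ≈ -20.413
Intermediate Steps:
y = -9680
l = 3762 (l = 3*(24 - 64*(-78))/4 = 3*(24 + 4992)/4 = (¾)*5016 = 3762)
l/U(-189) + y/19039 = 3762/(-189) - 9680/19039 = 3762*(-1/189) - 9680*1/19039 = -418/21 - 9680/19039 = -8161582/399819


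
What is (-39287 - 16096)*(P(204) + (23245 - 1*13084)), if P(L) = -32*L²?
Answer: 73191459033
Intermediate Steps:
(-39287 - 16096)*(P(204) + (23245 - 1*13084)) = (-39287 - 16096)*(-32*204² + (23245 - 1*13084)) = -55383*(-32*41616 + (23245 - 13084)) = -55383*(-1331712 + 10161) = -55383*(-1321551) = 73191459033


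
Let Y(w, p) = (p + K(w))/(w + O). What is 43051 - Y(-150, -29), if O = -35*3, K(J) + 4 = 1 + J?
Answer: 10977823/255 ≈ 43050.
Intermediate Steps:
K(J) = -3 + J (K(J) = -4 + (1 + J) = -3 + J)
O = -105
Y(w, p) = (-3 + p + w)/(-105 + w) (Y(w, p) = (p + (-3 + w))/(w - 105) = (-3 + p + w)/(-105 + w))
43051 - Y(-150, -29) = 43051 - (-3 - 29 - 150)/(-105 - 150) = 43051 - (-182)/(-255) = 43051 - (-1)*(-182)/255 = 43051 - 1*182/255 = 43051 - 182/255 = 10977823/255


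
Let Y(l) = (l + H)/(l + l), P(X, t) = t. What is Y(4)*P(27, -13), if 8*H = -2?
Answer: -195/32 ≈ -6.0938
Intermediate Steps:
H = -1/4 (H = (1/8)*(-2) = -1/4 ≈ -0.25000)
Y(l) = (-1/4 + l)/(2*l) (Y(l) = (l - 1/4)/(l + l) = (-1/4 + l)/((2*l)) = (-1/4 + l)*(1/(2*l)) = (-1/4 + l)/(2*l))
Y(4)*P(27, -13) = ((1/8)*(-1 + 4*4)/4)*(-13) = ((1/8)*(1/4)*(-1 + 16))*(-13) = ((1/8)*(1/4)*15)*(-13) = (15/32)*(-13) = -195/32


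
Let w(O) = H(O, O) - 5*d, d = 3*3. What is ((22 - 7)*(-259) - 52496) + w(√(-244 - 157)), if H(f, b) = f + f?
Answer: -56426 + 2*I*√401 ≈ -56426.0 + 40.05*I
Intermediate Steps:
d = 9
H(f, b) = 2*f
w(O) = -45 + 2*O (w(O) = 2*O - 5*9 = 2*O - 45 = -45 + 2*O)
((22 - 7)*(-259) - 52496) + w(√(-244 - 157)) = ((22 - 7)*(-259) - 52496) + (-45 + 2*√(-244 - 157)) = (15*(-259) - 52496) + (-45 + 2*√(-401)) = (-3885 - 52496) + (-45 + 2*(I*√401)) = -56381 + (-45 + 2*I*√401) = -56426 + 2*I*√401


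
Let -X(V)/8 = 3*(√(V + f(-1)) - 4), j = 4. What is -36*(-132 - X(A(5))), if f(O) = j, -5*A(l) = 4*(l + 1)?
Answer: 8208 - 1728*I*√5/5 ≈ 8208.0 - 772.79*I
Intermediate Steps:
A(l) = -⅘ - 4*l/5 (A(l) = -4*(l + 1)/5 = -4*(1 + l)/5 = -(4 + 4*l)/5 = -⅘ - 4*l/5)
f(O) = 4
X(V) = 96 - 24*√(4 + V) (X(V) = -24*(√(V + 4) - 4) = -24*(√(4 + V) - 4) = -24*(-4 + √(4 + V)) = -8*(-12 + 3*√(4 + V)) = 96 - 24*√(4 + V))
-36*(-132 - X(A(5))) = -36*(-132 - (96 - 24*√(4 + (-⅘ - ⅘*5)))) = -36*(-132 - (96 - 24*√(4 + (-⅘ - 4)))) = -36*(-132 - (96 - 24*√(4 - 24/5))) = -36*(-132 - (96 - 48*I*√5/5)) = -36*(-132 + (-96 + 48*I*√5/5)) = -36*(-228 + 48*I*√5/5) = 8208 - 1728*I*√5/5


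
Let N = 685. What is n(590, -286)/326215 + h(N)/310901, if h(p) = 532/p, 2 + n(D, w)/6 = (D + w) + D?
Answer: 45598956820/2778923610191 ≈ 0.016409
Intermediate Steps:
n(D, w) = -12 + 6*w + 12*D (n(D, w) = -12 + 6*((D + w) + D) = -12 + 6*(w + 2*D) = -12 + (6*w + 12*D) = -12 + 6*w + 12*D)
n(590, -286)/326215 + h(N)/310901 = (-12 + 6*(-286) + 12*590)/326215 + (532/685)/310901 = (-12 - 1716 + 7080)*(1/326215) + (532*(1/685))*(1/310901) = 5352*(1/326215) + (532/685)*(1/310901) = 5352/326215 + 532/212967185 = 45598956820/2778923610191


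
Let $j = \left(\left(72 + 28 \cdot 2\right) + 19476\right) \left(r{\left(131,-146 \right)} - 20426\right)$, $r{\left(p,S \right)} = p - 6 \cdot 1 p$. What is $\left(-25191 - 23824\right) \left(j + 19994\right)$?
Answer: $20255543348950$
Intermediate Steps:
$r{\left(p,S \right)} = - 5 p$ ($r{\left(p,S \right)} = p - 6 p = - 5 p$)
$j = -413271924$ ($j = \left(\left(72 + 28 \cdot 2\right) + 19476\right) \left(\left(-5\right) 131 - 20426\right) = \left(\left(72 + 56\right) + 19476\right) \left(-655 - 20426\right) = \left(128 + 19476\right) \left(-21081\right) = 19604 \left(-21081\right) = -413271924$)
$\left(-25191 - 23824\right) \left(j + 19994\right) = \left(-25191 - 23824\right) \left(-413271924 + 19994\right) = \left(-49015\right) \left(-413251930\right) = 20255543348950$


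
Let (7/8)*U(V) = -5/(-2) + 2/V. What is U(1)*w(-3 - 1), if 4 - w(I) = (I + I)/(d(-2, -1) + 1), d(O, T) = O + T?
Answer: 0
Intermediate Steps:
U(V) = 20/7 + 16/(7*V) (U(V) = 8*(-5/(-2) + 2/V)/7 = 8*(-5*(-½) + 2/V)/7 = 8*(5/2 + 2/V)/7 = 20/7 + 16/(7*V))
w(I) = 4 + I (w(I) = 4 - (I + I)/((-2 - 1) + 1) = 4 - 2*I/(-3 + 1) = 4 - 2*I/(-2) = 4 - 2*I*(-1)/2 = 4 - (-1)*I = 4 + I)
U(1)*w(-3 - 1) = ((4/7)*(4 + 5*1)/1)*(4 + (-3 - 1)) = ((4/7)*1*(4 + 5))*(4 - 4) = ((4/7)*1*9)*0 = (36/7)*0 = 0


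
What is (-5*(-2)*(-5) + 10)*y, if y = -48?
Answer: 1920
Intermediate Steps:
(-5*(-2)*(-5) + 10)*y = (-5*(-2)*(-5) + 10)*(-48) = (10*(-5) + 10)*(-48) = (-50 + 10)*(-48) = -40*(-48) = 1920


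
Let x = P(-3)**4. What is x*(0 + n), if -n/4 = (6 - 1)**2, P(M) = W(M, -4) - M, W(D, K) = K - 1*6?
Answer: -240100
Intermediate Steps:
W(D, K) = -6 + K (W(D, K) = K - 6 = -6 + K)
P(M) = -10 - M (P(M) = (-6 - 4) - M = -10 - M)
x = 2401 (x = (-10 - 1*(-3))**4 = (-10 + 3)**4 = (-7)**4 = 2401)
n = -100 (n = -4*(6 - 1)**2 = -4*5**2 = -4*25 = -100)
x*(0 + n) = 2401*(0 - 100) = 2401*(-100) = -240100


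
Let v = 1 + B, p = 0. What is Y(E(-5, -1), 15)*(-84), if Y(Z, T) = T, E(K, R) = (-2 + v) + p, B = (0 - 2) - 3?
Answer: -1260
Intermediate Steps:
B = -5 (B = -2 - 3 = -5)
v = -4 (v = 1 - 5 = -4)
E(K, R) = -6 (E(K, R) = (-2 - 4) + 0 = -6 + 0 = -6)
Y(E(-5, -1), 15)*(-84) = 15*(-84) = -1260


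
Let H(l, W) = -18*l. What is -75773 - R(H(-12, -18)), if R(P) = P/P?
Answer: -75774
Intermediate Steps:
R(P) = 1
-75773 - R(H(-12, -18)) = -75773 - 1*1 = -75773 - 1 = -75774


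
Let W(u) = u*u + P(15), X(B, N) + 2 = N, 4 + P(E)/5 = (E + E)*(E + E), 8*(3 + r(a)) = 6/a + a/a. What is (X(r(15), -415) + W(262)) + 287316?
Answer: 360023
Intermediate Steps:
r(a) = -23/8 + 3/(4*a) (r(a) = -3 + (6/a + a/a)/8 = -3 + (6/a + 1)/8 = -3 + (1 + 6/a)/8 = -3 + (1/8 + 3/(4*a)) = -23/8 + 3/(4*a))
P(E) = -20 + 20*E**2 (P(E) = -20 + 5*((E + E)*(E + E)) = -20 + 5*((2*E)*(2*E)) = -20 + 5*(4*E**2) = -20 + 20*E**2)
X(B, N) = -2 + N
W(u) = 4480 + u**2 (W(u) = u*u + (-20 + 20*15**2) = u**2 + (-20 + 20*225) = u**2 + (-20 + 4500) = u**2 + 4480 = 4480 + u**2)
(X(r(15), -415) + W(262)) + 287316 = ((-2 - 415) + (4480 + 262**2)) + 287316 = (-417 + (4480 + 68644)) + 287316 = (-417 + 73124) + 287316 = 72707 + 287316 = 360023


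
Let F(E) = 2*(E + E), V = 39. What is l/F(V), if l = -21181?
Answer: -21181/156 ≈ -135.78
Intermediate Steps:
F(E) = 4*E (F(E) = 2*(2*E) = 4*E)
l/F(V) = -21181/(4*39) = -21181/156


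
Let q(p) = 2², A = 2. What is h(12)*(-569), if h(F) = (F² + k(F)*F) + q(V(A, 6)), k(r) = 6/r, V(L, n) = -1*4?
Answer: -87626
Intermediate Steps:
V(L, n) = -4
q(p) = 4
h(F) = 10 + F² (h(F) = (F² + (6/F)*F) + 4 = (F² + 6) + 4 = (6 + F²) + 4 = 10 + F²)
h(12)*(-569) = (10 + 12²)*(-569) = (10 + 144)*(-569) = 154*(-569) = -87626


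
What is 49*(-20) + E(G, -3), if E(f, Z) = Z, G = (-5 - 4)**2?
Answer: -983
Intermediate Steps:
G = 81 (G = (-9)**2 = 81)
49*(-20) + E(G, -3) = 49*(-20) - 3 = -980 - 3 = -983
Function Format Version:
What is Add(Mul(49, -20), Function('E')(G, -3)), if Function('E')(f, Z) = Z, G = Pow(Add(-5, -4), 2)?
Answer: -983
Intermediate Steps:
G = 81 (G = Pow(-9, 2) = 81)
Add(Mul(49, -20), Function('E')(G, -3)) = Add(Mul(49, -20), -3) = Add(-980, -3) = -983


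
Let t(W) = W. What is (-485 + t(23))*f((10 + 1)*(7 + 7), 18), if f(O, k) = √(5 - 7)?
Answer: -462*I*√2 ≈ -653.37*I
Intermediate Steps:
f(O, k) = I*√2 (f(O, k) = √(-2) = I*√2)
(-485 + t(23))*f((10 + 1)*(7 + 7), 18) = (-485 + 23)*(I*√2) = -462*I*√2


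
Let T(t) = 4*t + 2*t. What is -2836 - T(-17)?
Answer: -2734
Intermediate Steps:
T(t) = 6*t
-2836 - T(-17) = -2836 - 6*(-17) = -2836 - 1*(-102) = -2836 + 102 = -2734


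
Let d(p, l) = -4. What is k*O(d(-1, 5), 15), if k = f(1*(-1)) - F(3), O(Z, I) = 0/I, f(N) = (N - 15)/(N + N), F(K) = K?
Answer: 0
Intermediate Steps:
f(N) = (-15 + N)/(2*N) (f(N) = (-15 + N)/((2*N)) = (-15 + N)*(1/(2*N)) = (-15 + N)/(2*N))
O(Z, I) = 0
k = 5 (k = (-15 + 1*(-1))/(2*((1*(-1)))) - 1*3 = (½)*(-15 - 1)/(-1) - 3 = (½)*(-1)*(-16) - 3 = 8 - 3 = 5)
k*O(d(-1, 5), 15) = 5*0 = 0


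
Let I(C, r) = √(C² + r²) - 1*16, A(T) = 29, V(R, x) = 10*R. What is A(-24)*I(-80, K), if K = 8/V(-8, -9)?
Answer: -464 + 841*√761/10 ≈ 1856.0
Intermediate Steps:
K = -⅒ (K = 8/((10*(-8))) = 8/(-80) = 8*(-1/80) = -⅒ ≈ -0.10000)
I(C, r) = -16 + √(C² + r²) (I(C, r) = √(C² + r²) - 16 = -16 + √(C² + r²))
A(-24)*I(-80, K) = 29*(-16 + √((-80)² + (-⅒)²)) = 29*(-16 + √(6400 + 1/100)) = 29*(-16 + √(640001/100)) = 29*(-16 + 29*√761/10) = -464 + 841*√761/10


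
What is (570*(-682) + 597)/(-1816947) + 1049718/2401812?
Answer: 52583860853/80814168666 ≈ 0.65068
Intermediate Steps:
(570*(-682) + 597)/(-1816947) + 1049718/2401812 = (-388740 + 597)*(-1/1816947) + 1049718*(1/2401812) = -388143*(-1/1816947) + 174953/400302 = 43127/201883 + 174953/400302 = 52583860853/80814168666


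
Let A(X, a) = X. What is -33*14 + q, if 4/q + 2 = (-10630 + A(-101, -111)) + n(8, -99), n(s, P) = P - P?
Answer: -4958650/10733 ≈ -462.00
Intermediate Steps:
n(s, P) = 0
q = -4/10733 (q = 4/(-2 + ((-10630 - 101) + 0)) = 4/(-2 + (-10731 + 0)) = 4/(-2 - 10731) = 4/(-10733) = 4*(-1/10733) = -4/10733 ≈ -0.00037268)
-33*14 + q = -33*14 - 4/10733 = -462 - 4/10733 = -4958650/10733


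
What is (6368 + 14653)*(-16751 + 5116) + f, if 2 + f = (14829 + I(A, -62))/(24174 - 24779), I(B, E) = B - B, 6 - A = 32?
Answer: -147970513714/605 ≈ -2.4458e+8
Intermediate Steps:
A = -26 (A = 6 - 1*32 = 6 - 32 = -26)
I(B, E) = 0
f = -16039/605 (f = -2 + (14829 + 0)/(24174 - 24779) = -2 + 14829/(-605) = -2 + 14829*(-1/605) = -2 - 14829/605 = -16039/605 ≈ -26.511)
(6368 + 14653)*(-16751 + 5116) + f = (6368 + 14653)*(-16751 + 5116) - 16039/605 = 21021*(-11635) - 16039/605 = -244579335 - 16039/605 = -147970513714/605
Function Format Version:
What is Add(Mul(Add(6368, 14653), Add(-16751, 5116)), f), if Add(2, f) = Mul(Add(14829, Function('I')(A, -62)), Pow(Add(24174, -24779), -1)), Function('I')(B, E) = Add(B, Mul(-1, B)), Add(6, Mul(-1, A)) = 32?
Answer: Rational(-147970513714, 605) ≈ -2.4458e+8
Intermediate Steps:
A = -26 (A = Add(6, Mul(-1, 32)) = Add(6, -32) = -26)
Function('I')(B, E) = 0
f = Rational(-16039, 605) (f = Add(-2, Mul(Add(14829, 0), Pow(Add(24174, -24779), -1))) = Add(-2, Mul(14829, Pow(-605, -1))) = Add(-2, Mul(14829, Rational(-1, 605))) = Add(-2, Rational(-14829, 605)) = Rational(-16039, 605) ≈ -26.511)
Add(Mul(Add(6368, 14653), Add(-16751, 5116)), f) = Add(Mul(Add(6368, 14653), Add(-16751, 5116)), Rational(-16039, 605)) = Add(Mul(21021, -11635), Rational(-16039, 605)) = Add(-244579335, Rational(-16039, 605)) = Rational(-147970513714, 605)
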